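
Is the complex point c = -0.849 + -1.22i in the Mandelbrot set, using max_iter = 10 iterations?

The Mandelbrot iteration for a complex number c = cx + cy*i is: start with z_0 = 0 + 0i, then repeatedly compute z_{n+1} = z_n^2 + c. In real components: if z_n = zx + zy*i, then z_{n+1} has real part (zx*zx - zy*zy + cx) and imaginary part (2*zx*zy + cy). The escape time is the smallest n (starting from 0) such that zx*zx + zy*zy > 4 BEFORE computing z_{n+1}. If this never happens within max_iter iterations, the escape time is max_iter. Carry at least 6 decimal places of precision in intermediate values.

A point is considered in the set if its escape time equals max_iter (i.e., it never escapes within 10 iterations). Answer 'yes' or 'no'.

Answer: no

Derivation:
z_0 = 0 + 0i, c = -0.8490 + -1.2200i
Iter 1: z = -0.8490 + -1.2200i, |z|^2 = 2.2092
Iter 2: z = -1.6166 + 0.8516i, |z|^2 = 3.3385
Iter 3: z = 1.0392 + -3.9733i, |z|^2 = 16.8668
Escaped at iteration 3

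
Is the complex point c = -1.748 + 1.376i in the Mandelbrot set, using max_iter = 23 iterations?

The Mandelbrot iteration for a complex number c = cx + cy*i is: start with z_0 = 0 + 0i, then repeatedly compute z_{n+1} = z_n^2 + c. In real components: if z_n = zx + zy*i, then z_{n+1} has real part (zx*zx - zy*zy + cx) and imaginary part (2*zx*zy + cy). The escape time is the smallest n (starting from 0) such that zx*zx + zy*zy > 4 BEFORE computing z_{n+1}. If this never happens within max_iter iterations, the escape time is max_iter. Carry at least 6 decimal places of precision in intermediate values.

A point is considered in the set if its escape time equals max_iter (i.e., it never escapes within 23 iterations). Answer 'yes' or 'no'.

z_0 = 0 + 0i, c = -1.7480 + 1.3760i
Iter 1: z = -1.7480 + 1.3760i, |z|^2 = 4.9489
Escaped at iteration 1

Answer: no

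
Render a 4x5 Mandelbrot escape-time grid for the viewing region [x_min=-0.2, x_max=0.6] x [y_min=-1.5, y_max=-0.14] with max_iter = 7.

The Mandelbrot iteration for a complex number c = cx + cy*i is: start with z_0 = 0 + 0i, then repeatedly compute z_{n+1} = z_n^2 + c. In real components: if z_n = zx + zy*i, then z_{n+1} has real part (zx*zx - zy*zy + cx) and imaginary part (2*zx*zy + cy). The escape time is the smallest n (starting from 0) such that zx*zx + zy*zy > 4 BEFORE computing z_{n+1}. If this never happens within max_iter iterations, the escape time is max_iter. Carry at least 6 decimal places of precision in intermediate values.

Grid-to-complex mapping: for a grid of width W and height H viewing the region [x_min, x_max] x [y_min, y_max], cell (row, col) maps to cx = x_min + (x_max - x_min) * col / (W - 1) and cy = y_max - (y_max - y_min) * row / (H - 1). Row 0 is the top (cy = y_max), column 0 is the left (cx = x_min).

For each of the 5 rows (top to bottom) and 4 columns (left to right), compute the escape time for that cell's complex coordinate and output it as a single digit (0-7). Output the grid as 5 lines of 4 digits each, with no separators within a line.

Answer: 7774
7773
7743
4322
2222

Derivation:
(row=0, col=0): c = -0.2000 + -0.1400i → escape time 7
(row=0, col=1): c = 0.0667 + -0.1400i → escape time 7
(row=0, col=2): c = 0.3333 + -0.1400i → escape time 7
(row=0, col=3): c = 0.6000 + -0.1400i → escape time 4
(row=1, col=0): c = -0.2000 + -0.4800i → escape time 7
(row=1, col=1): c = 0.0667 + -0.4800i → escape time 7
(row=1, col=2): c = 0.3333 + -0.4800i → escape time 7
(row=1, col=3): c = 0.6000 + -0.4800i → escape time 3
(row=2, col=0): c = -0.2000 + -0.8200i → escape time 7
(row=2, col=1): c = 0.0667 + -0.8200i → escape time 7
(row=2, col=2): c = 0.3333 + -0.8200i → escape time 4
(row=2, col=3): c = 0.6000 + -0.8200i → escape time 3
(row=3, col=0): c = -0.2000 + -1.1600i → escape time 4
(row=3, col=1): c = 0.0667 + -1.1600i → escape time 3
(row=3, col=2): c = 0.3333 + -1.1600i → escape time 2
(row=3, col=3): c = 0.6000 + -1.1600i → escape time 2
(row=4, col=0): c = -0.2000 + -1.5000i → escape time 2
(row=4, col=1): c = 0.0667 + -1.5000i → escape time 2
(row=4, col=2): c = 0.3333 + -1.5000i → escape time 2
(row=4, col=3): c = 0.6000 + -1.5000i → escape time 2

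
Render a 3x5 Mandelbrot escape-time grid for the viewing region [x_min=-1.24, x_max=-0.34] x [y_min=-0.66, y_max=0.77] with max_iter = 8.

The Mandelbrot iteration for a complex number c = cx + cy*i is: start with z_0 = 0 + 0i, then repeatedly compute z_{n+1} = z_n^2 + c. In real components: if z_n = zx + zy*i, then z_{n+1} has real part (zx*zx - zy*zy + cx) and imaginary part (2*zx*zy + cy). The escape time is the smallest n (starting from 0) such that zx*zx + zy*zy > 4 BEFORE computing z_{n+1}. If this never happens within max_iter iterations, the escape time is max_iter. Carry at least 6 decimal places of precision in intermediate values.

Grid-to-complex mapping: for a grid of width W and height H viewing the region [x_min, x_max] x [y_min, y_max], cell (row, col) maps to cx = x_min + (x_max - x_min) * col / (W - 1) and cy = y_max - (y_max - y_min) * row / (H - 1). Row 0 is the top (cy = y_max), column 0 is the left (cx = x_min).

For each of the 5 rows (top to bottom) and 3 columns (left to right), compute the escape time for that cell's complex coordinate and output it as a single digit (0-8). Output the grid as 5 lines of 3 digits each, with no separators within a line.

(row=0, col=0): c = -1.2400 + 0.7700i → escape time 3
(row=0, col=1): c = -0.7900 + 0.7700i → escape time 4
(row=0, col=2): c = -0.3400 + 0.7700i → escape time 7
(row=1, col=0): c = -1.2400 + 0.4125i → escape time 8
(row=1, col=1): c = -0.7900 + 0.4125i → escape time 7
(row=1, col=2): c = -0.3400 + 0.4125i → escape time 8
(row=2, col=0): c = -1.2400 + 0.0550i → escape time 8
(row=2, col=1): c = -0.7900 + 0.0550i → escape time 8
(row=2, col=2): c = -0.3400 + 0.0550i → escape time 8
(row=3, col=0): c = -1.2400 + -0.3025i → escape time 8
(row=3, col=1): c = -0.7900 + -0.3025i → escape time 8
(row=3, col=2): c = -0.3400 + -0.3025i → escape time 8
(row=4, col=0): c = -1.2400 + -0.6600i → escape time 3
(row=4, col=1): c = -0.7900 + -0.6600i → escape time 5
(row=4, col=2): c = -0.3400 + -0.6600i → escape time 8

Answer: 347
878
888
888
358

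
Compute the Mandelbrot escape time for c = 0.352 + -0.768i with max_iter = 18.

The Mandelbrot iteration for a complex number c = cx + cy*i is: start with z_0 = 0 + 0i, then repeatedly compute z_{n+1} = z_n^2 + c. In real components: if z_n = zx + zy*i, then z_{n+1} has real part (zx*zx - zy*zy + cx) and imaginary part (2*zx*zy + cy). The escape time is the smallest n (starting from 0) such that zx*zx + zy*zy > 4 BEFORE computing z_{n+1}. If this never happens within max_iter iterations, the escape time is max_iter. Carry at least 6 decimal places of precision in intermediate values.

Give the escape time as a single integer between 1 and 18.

Answer: 4

Derivation:
z_0 = 0 + 0i, c = 0.3520 + -0.7680i
Iter 1: z = 0.3520 + -0.7680i, |z|^2 = 0.7137
Iter 2: z = -0.1139 + -1.3087i, |z|^2 = 1.7256
Iter 3: z = -1.3476 + -0.4698i, |z|^2 = 2.0369
Iter 4: z = 1.9474 + 0.4983i, |z|^2 = 4.0407
Escaped at iteration 4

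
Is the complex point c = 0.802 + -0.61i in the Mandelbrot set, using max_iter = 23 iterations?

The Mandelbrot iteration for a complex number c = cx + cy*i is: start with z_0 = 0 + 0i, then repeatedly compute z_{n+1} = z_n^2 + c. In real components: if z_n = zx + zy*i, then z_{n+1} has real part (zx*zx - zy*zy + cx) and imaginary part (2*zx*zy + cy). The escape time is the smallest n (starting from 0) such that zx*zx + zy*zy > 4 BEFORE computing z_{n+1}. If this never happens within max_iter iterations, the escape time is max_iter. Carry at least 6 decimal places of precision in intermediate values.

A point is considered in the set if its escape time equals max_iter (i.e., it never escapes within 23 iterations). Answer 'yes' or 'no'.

Answer: no

Derivation:
z_0 = 0 + 0i, c = 0.8020 + -0.6100i
Iter 1: z = 0.8020 + -0.6100i, |z|^2 = 1.0153
Iter 2: z = 1.0731 + -1.5884i, |z|^2 = 3.6747
Iter 3: z = -0.5696 + -4.0191i, |z|^2 = 16.4778
Escaped at iteration 3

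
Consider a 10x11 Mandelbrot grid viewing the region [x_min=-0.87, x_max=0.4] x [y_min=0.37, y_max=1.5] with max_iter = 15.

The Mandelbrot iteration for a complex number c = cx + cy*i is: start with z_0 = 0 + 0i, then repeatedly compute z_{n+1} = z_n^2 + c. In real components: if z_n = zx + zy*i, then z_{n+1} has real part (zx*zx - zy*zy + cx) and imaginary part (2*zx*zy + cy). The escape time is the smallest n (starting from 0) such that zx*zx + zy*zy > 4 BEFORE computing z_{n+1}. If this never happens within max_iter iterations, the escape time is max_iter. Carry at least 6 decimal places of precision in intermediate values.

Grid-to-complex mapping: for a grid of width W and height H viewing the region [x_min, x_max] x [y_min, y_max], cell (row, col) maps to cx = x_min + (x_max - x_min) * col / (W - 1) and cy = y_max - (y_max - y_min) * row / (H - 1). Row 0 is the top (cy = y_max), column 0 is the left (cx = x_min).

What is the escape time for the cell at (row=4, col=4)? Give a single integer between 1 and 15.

z_0 = 0 + 0i, c = -0.3056 + 1.0480i
Iter 1: z = -0.3056 + 1.0480i, |z|^2 = 1.1917
Iter 2: z = -1.3105 + 0.4076i, |z|^2 = 1.8835
Iter 3: z = 1.2457 + -0.0202i, |z|^2 = 1.5523
Iter 4: z = 1.2459 + 0.9977i, |z|^2 = 2.5476
Iter 5: z = 0.2514 + 3.5340i, |z|^2 = 12.5525
Escaped at iteration 5

Answer: 5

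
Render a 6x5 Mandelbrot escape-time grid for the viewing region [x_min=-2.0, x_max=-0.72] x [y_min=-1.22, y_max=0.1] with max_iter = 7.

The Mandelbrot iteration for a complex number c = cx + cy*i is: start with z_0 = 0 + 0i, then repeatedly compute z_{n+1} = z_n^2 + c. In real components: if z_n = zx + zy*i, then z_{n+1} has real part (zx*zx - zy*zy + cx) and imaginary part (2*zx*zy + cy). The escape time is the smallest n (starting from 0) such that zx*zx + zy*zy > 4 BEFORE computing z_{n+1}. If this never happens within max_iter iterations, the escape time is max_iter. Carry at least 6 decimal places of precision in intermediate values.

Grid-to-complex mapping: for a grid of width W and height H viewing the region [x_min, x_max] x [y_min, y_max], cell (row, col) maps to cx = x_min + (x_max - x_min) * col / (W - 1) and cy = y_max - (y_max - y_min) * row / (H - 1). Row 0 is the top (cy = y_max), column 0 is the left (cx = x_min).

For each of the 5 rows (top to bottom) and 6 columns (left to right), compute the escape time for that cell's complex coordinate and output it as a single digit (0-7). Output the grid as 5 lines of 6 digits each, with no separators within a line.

(row=0, col=0): c = -2.0000 + 0.1000i → escape time 1
(row=0, col=1): c = -1.7440 + 0.1000i → escape time 4
(row=0, col=2): c = -1.4880 + 0.1000i → escape time 7
(row=0, col=3): c = -1.2320 + 0.1000i → escape time 7
(row=0, col=4): c = -0.9760 + 0.1000i → escape time 7
(row=0, col=5): c = -0.7200 + 0.1000i → escape time 7
(row=1, col=0): c = -2.0000 + -0.2300i → escape time 1
(row=1, col=1): c = -1.7440 + -0.2300i → escape time 4
(row=1, col=2): c = -1.4880 + -0.2300i → escape time 5
(row=1, col=3): c = -1.2320 + -0.2300i → escape time 7
(row=1, col=4): c = -0.9760 + -0.2300i → escape time 7
(row=1, col=5): c = -0.7200 + -0.2300i → escape time 7
(row=2, col=0): c = -2.0000 + -0.5600i → escape time 1
(row=2, col=1): c = -1.7440 + -0.5600i → escape time 3
(row=2, col=2): c = -1.4880 + -0.5600i → escape time 3
(row=2, col=3): c = -1.2320 + -0.5600i → escape time 4
(row=2, col=4): c = -0.9760 + -0.5600i → escape time 5
(row=2, col=5): c = -0.7200 + -0.5600i → escape time 6
(row=3, col=0): c = -2.0000 + -0.8900i → escape time 1
(row=3, col=1): c = -1.7440 + -0.8900i → escape time 2
(row=3, col=2): c = -1.4880 + -0.8900i → escape time 3
(row=3, col=3): c = -1.2320 + -0.8900i → escape time 3
(row=3, col=4): c = -0.9760 + -0.8900i → escape time 3
(row=3, col=5): c = -0.7200 + -0.8900i → escape time 4
(row=4, col=0): c = -2.0000 + -1.2200i → escape time 1
(row=4, col=1): c = -1.7440 + -1.2200i → escape time 1
(row=4, col=2): c = -1.4880 + -1.2200i → escape time 2
(row=4, col=3): c = -1.2320 + -1.2200i → escape time 2
(row=4, col=4): c = -0.9760 + -1.2200i → escape time 3
(row=4, col=5): c = -0.7200 + -1.2200i → escape time 3

Answer: 147777
145777
133456
123334
112233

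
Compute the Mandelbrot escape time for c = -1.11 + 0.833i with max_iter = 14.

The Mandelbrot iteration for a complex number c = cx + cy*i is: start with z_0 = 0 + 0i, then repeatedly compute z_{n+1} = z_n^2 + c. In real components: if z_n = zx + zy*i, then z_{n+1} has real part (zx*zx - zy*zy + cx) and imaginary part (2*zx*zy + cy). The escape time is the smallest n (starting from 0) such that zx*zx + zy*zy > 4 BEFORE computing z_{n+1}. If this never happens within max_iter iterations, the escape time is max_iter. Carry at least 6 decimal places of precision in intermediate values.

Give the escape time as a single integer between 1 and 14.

Answer: 3

Derivation:
z_0 = 0 + 0i, c = -1.1100 + 0.8330i
Iter 1: z = -1.1100 + 0.8330i, |z|^2 = 1.9260
Iter 2: z = -0.5718 + -1.0163i, |z|^2 = 1.3597
Iter 3: z = -1.8158 + 1.9952i, |z|^2 = 7.2780
Escaped at iteration 3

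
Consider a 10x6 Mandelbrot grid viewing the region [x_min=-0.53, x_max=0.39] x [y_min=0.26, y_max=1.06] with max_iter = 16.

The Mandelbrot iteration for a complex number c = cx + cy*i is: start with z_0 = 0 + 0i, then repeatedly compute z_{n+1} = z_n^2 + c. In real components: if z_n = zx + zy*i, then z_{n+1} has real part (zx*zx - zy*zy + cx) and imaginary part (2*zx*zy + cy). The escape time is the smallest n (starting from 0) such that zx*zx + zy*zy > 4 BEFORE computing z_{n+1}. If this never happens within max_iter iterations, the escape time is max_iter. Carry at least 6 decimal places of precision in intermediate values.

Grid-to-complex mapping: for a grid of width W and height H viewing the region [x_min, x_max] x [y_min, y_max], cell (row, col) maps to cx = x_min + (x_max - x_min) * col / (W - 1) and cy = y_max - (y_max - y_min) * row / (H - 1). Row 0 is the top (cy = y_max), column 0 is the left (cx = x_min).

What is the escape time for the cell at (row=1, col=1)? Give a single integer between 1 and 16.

Answer: 5

Derivation:
z_0 = 0 + 0i, c = -0.4278 + 0.9000i
Iter 1: z = -0.4278 + 0.9000i, |z|^2 = 0.9930
Iter 2: z = -1.0548 + 0.1300i, |z|^2 = 1.1295
Iter 3: z = 0.6679 + 0.6258i, |z|^2 = 0.8376
Iter 4: z = -0.3733 + 1.7359i, |z|^2 = 3.1526
Iter 5: z = -3.3017 + -0.3959i, |z|^2 = 11.0580
Escaped at iteration 5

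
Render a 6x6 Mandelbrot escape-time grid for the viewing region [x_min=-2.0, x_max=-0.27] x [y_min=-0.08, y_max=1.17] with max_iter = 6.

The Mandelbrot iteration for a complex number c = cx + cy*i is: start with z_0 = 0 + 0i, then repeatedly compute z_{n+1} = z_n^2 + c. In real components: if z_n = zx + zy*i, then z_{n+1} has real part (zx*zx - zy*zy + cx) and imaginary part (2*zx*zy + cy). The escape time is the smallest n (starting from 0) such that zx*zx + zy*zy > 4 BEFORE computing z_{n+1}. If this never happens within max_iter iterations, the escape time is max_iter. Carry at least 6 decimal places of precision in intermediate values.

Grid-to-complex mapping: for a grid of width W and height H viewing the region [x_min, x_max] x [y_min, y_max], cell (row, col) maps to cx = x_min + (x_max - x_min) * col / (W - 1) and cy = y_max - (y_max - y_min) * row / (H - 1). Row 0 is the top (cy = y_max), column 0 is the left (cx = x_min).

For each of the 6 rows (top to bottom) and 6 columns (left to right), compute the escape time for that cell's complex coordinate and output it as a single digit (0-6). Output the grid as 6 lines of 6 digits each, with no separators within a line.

Answer: 112334
123346
133466
136666
156666
166666

Derivation:
(row=0, col=0): c = -2.0000 + 1.1700i → escape time 1
(row=0, col=1): c = -1.6540 + 1.1700i → escape time 1
(row=0, col=2): c = -1.3080 + 1.1700i → escape time 2
(row=0, col=3): c = -0.9620 + 1.1700i → escape time 3
(row=0, col=4): c = -0.6160 + 1.1700i → escape time 3
(row=0, col=5): c = -0.2700 + 1.1700i → escape time 4
(row=1, col=0): c = -2.0000 + 0.9200i → escape time 1
(row=1, col=1): c = -1.6540 + 0.9200i → escape time 2
(row=1, col=2): c = -1.3080 + 0.9200i → escape time 3
(row=1, col=3): c = -0.9620 + 0.9200i → escape time 3
(row=1, col=4): c = -0.6160 + 0.9200i → escape time 4
(row=1, col=5): c = -0.2700 + 0.9200i → escape time 6
(row=2, col=0): c = -2.0000 + 0.6700i → escape time 1
(row=2, col=1): c = -1.6540 + 0.6700i → escape time 3
(row=2, col=2): c = -1.3080 + 0.6700i → escape time 3
(row=2, col=3): c = -0.9620 + 0.6700i → escape time 4
(row=2, col=4): c = -0.6160 + 0.6700i → escape time 6
(row=2, col=5): c = -0.2700 + 0.6700i → escape time 6
(row=3, col=0): c = -2.0000 + 0.4200i → escape time 1
(row=3, col=1): c = -1.6540 + 0.4200i → escape time 3
(row=3, col=2): c = -1.3080 + 0.4200i → escape time 6
(row=3, col=3): c = -0.9620 + 0.4200i → escape time 6
(row=3, col=4): c = -0.6160 + 0.4200i → escape time 6
(row=3, col=5): c = -0.2700 + 0.4200i → escape time 6
(row=4, col=0): c = -2.0000 + 0.1700i → escape time 1
(row=4, col=1): c = -1.6540 + 0.1700i → escape time 5
(row=4, col=2): c = -1.3080 + 0.1700i → escape time 6
(row=4, col=3): c = -0.9620 + 0.1700i → escape time 6
(row=4, col=4): c = -0.6160 + 0.1700i → escape time 6
(row=4, col=5): c = -0.2700 + 0.1700i → escape time 6
(row=5, col=0): c = -2.0000 + -0.0800i → escape time 1
(row=5, col=1): c = -1.6540 + -0.0800i → escape time 6
(row=5, col=2): c = -1.3080 + -0.0800i → escape time 6
(row=5, col=3): c = -0.9620 + -0.0800i → escape time 6
(row=5, col=4): c = -0.6160 + -0.0800i → escape time 6
(row=5, col=5): c = -0.2700 + -0.0800i → escape time 6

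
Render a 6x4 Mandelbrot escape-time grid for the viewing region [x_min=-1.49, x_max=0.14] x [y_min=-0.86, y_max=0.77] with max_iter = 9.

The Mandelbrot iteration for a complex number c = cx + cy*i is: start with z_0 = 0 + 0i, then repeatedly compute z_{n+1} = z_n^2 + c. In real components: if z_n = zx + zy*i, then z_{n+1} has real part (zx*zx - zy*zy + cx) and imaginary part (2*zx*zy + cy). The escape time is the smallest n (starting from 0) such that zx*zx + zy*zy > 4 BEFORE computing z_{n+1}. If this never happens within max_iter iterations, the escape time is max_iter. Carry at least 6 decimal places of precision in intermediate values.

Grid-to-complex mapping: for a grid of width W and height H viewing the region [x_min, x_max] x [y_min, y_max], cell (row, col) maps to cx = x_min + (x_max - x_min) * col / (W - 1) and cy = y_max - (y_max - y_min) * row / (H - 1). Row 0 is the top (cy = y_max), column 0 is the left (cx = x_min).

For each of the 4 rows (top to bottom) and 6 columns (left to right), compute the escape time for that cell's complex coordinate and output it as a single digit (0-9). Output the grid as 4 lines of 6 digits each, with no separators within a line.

(row=0, col=0): c = -1.4900 + 0.7700i → escape time 3
(row=0, col=1): c = -1.1640 + 0.7700i → escape time 3
(row=0, col=2): c = -0.8380 + 0.7700i → escape time 4
(row=0, col=3): c = -0.5120 + 0.7700i → escape time 6
(row=0, col=4): c = -0.1860 + 0.7700i → escape time 9
(row=0, col=5): c = 0.1400 + 0.7700i → escape time 6
(row=1, col=0): c = -1.4900 + 0.2267i → escape time 5
(row=1, col=1): c = -1.1640 + 0.2267i → escape time 9
(row=1, col=2): c = -0.8380 + 0.2267i → escape time 9
(row=1, col=3): c = -0.5120 + 0.2267i → escape time 9
(row=1, col=4): c = -0.1860 + 0.2267i → escape time 9
(row=1, col=5): c = 0.1400 + 0.2267i → escape time 9
(row=2, col=0): c = -1.4900 + -0.3167i → escape time 5
(row=2, col=1): c = -1.1640 + -0.3167i → escape time 9
(row=2, col=2): c = -0.8380 + -0.3167i → escape time 9
(row=2, col=3): c = -0.5120 + -0.3167i → escape time 9
(row=2, col=4): c = -0.1860 + -0.3167i → escape time 9
(row=2, col=5): c = 0.1400 + -0.3167i → escape time 9
(row=3, col=0): c = -1.4900 + -0.8600i → escape time 3
(row=3, col=1): c = -1.1640 + -0.8600i → escape time 3
(row=3, col=2): c = -0.8380 + -0.8600i → escape time 4
(row=3, col=3): c = -0.5120 + -0.8600i → escape time 4
(row=3, col=4): c = -0.1860 + -0.8600i → escape time 9
(row=3, col=5): c = 0.1400 + -0.8600i → escape time 5

Answer: 334696
599999
599999
334495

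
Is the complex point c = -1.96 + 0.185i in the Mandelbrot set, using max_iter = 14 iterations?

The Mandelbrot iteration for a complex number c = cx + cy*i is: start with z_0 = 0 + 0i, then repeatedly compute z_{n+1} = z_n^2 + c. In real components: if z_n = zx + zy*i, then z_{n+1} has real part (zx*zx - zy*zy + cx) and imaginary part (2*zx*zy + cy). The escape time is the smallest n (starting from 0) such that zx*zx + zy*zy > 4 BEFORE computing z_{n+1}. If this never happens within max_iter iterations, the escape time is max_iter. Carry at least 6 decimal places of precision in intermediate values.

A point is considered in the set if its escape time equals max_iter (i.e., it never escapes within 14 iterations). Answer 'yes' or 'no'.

z_0 = 0 + 0i, c = -1.9600 + 0.1850i
Iter 1: z = -1.9600 + 0.1850i, |z|^2 = 3.8758
Iter 2: z = 1.8474 + -0.5402i, |z|^2 = 3.7046
Iter 3: z = 1.1610 + -1.8109i, |z|^2 = 4.6272
Escaped at iteration 3

Answer: no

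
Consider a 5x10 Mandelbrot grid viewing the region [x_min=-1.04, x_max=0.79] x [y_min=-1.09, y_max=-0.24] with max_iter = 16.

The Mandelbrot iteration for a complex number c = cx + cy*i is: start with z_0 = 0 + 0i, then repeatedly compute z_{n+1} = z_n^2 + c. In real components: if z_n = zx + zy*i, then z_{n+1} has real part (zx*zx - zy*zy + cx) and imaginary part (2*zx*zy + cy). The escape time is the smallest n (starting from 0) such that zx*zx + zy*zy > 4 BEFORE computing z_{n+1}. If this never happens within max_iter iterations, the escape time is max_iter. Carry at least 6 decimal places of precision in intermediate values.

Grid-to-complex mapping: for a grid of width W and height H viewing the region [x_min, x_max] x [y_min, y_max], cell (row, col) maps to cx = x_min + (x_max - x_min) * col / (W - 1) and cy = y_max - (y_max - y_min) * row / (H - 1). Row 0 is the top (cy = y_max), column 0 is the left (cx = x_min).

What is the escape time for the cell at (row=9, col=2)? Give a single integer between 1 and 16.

z_0 = 0 + 0i, c = -0.1250 + -1.0900i
Iter 1: z = -0.1250 + -1.0900i, |z|^2 = 1.2037
Iter 2: z = -1.2975 + -0.8175i, |z|^2 = 2.3517
Iter 3: z = 0.8901 + 1.0314i, |z|^2 = 1.8561
Iter 4: z = -0.3964 + 0.7461i, |z|^2 = 0.7138
Iter 5: z = -0.5246 + -1.6815i, |z|^2 = 3.1026
Iter 6: z = -2.6773 + 0.6741i, |z|^2 = 7.6223
Escaped at iteration 6

Answer: 6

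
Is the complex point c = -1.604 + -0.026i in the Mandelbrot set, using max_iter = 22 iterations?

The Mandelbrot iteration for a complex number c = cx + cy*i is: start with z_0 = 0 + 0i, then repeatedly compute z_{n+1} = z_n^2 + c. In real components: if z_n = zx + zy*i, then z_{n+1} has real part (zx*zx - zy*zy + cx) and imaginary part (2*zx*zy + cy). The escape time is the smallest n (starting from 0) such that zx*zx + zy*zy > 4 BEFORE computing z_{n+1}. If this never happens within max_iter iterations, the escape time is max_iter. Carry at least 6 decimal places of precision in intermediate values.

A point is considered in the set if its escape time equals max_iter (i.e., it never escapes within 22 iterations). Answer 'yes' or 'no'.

Answer: no

Derivation:
z_0 = 0 + 0i, c = -1.6040 + -0.0260i
Iter 1: z = -1.6040 + -0.0260i, |z|^2 = 2.5735
Iter 2: z = 0.9681 + 0.0574i, |z|^2 = 0.9406
Iter 3: z = -0.6700 + 0.0852i, |z|^2 = 0.4562
Iter 4: z = -1.1624 + -0.1401i, |z|^2 = 1.3707
Iter 5: z = -0.2726 + 0.2997i, |z|^2 = 0.1641
Iter 6: z = -1.6195 + -0.1894i, |z|^2 = 2.6588
Iter 7: z = 0.9830 + 0.5874i, |z|^2 = 1.3114
Iter 8: z = -0.9827 + 1.1289i, |z|^2 = 2.2403
Iter 9: z = -1.9127 + -2.2449i, |z|^2 = 8.6983
Escaped at iteration 9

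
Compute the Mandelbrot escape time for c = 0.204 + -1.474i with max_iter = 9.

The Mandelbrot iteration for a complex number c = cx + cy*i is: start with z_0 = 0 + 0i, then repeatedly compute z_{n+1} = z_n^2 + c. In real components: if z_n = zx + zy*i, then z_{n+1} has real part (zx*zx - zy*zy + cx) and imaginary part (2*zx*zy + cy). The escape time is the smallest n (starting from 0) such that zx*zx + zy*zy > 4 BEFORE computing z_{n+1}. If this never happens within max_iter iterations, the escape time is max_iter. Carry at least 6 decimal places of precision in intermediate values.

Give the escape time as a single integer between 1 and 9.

Answer: 2

Derivation:
z_0 = 0 + 0i, c = 0.2040 + -1.4740i
Iter 1: z = 0.2040 + -1.4740i, |z|^2 = 2.2143
Iter 2: z = -1.9271 + -2.0754i, |z|^2 = 8.0208
Escaped at iteration 2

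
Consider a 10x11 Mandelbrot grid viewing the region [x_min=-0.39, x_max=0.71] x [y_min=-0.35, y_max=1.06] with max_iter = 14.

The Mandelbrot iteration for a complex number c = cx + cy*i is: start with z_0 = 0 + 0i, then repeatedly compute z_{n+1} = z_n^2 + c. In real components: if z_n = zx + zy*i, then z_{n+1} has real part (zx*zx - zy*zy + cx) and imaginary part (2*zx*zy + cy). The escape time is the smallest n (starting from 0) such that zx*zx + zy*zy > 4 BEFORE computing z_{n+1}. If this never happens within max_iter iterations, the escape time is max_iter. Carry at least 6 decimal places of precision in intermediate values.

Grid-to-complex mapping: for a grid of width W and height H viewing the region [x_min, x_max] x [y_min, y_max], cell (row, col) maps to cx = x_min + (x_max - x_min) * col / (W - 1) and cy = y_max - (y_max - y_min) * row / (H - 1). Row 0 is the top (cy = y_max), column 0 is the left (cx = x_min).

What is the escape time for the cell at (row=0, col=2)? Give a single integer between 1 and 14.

z_0 = 0 + 0i, c = -0.1456 + 1.0600i
Iter 1: z = -0.1456 + 1.0600i, |z|^2 = 1.1448
Iter 2: z = -1.2480 + 0.7514i, |z|^2 = 2.1221
Iter 3: z = 0.8472 + -0.8155i, |z|^2 = 1.3829
Iter 4: z = -0.0928 + -0.3218i, |z|^2 = 0.1122
Iter 5: z = -0.2405 + 1.1197i, |z|^2 = 1.3117
Iter 6: z = -1.3415 + 0.5213i, |z|^2 = 2.0714
Iter 7: z = 1.3823 + -0.3388i, |z|^2 = 2.0254
Iter 8: z = 1.6503 + 0.1235i, |z|^2 = 2.7389
Iter 9: z = 2.5628 + 1.4677i, |z|^2 = 8.7220
Escaped at iteration 9

Answer: 9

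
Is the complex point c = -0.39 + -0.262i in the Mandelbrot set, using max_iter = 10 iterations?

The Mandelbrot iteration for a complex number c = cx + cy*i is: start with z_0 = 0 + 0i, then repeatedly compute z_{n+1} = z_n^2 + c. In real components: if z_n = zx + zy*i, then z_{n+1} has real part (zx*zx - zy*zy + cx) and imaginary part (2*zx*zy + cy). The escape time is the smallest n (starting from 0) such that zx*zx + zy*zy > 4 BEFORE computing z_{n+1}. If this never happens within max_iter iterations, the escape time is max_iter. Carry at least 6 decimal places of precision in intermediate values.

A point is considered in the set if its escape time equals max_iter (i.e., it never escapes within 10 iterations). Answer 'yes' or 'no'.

z_0 = 0 + 0i, c = -0.3900 + -0.2620i
Iter 1: z = -0.3900 + -0.2620i, |z|^2 = 0.2207
Iter 2: z = -0.3065 + -0.0576i, |z|^2 = 0.0973
Iter 3: z = -0.2994 + -0.2267i, |z|^2 = 0.1410
Iter 4: z = -0.3518 + -0.1263i, |z|^2 = 0.1397
Iter 5: z = -0.2822 + -0.1731i, |z|^2 = 0.1096
Iter 6: z = -0.3403 + -0.1643i, |z|^2 = 0.1428
Iter 7: z = -0.3012 + -0.1502i, |z|^2 = 0.1133
Iter 8: z = -0.3219 + -0.1715i, |z|^2 = 0.1330
Iter 9: z = -0.3158 + -0.1516i, |z|^2 = 0.1227
Did not escape in 10 iterations → in set

Answer: yes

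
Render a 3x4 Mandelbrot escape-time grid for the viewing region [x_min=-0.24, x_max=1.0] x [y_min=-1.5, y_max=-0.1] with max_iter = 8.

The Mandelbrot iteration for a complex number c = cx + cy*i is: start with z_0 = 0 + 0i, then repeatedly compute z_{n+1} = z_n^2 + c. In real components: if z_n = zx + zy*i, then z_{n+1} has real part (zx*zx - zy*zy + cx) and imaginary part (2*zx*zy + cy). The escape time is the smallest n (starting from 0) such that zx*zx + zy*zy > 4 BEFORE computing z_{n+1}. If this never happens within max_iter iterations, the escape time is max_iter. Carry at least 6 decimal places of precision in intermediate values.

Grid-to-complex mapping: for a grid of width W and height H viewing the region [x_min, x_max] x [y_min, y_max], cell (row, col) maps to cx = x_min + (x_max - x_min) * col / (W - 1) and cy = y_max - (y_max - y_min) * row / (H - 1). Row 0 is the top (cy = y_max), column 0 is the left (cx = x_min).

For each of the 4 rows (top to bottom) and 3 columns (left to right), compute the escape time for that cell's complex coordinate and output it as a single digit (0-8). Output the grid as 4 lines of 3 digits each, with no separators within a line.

Answer: 882
882
632
222

Derivation:
(row=0, col=0): c = -0.2400 + -0.1000i → escape time 8
(row=0, col=1): c = 0.3800 + -0.1000i → escape time 8
(row=0, col=2): c = 1.0000 + -0.1000i → escape time 2
(row=1, col=0): c = -0.2400 + -0.5667i → escape time 8
(row=1, col=1): c = 0.3800 + -0.5667i → escape time 8
(row=1, col=2): c = 1.0000 + -0.5667i → escape time 2
(row=2, col=0): c = -0.2400 + -1.0333i → escape time 6
(row=2, col=1): c = 0.3800 + -1.0333i → escape time 3
(row=2, col=2): c = 1.0000 + -1.0333i → escape time 2
(row=3, col=0): c = -0.2400 + -1.5000i → escape time 2
(row=3, col=1): c = 0.3800 + -1.5000i → escape time 2
(row=3, col=2): c = 1.0000 + -1.5000i → escape time 2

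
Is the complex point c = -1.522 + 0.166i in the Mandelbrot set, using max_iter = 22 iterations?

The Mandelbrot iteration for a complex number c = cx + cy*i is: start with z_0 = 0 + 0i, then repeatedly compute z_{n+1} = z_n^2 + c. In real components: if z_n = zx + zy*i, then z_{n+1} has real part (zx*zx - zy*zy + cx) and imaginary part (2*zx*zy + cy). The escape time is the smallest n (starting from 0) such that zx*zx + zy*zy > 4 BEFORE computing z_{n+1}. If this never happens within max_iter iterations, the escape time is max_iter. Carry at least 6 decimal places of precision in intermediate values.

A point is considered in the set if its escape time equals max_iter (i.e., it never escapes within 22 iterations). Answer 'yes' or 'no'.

z_0 = 0 + 0i, c = -1.5220 + 0.1660i
Iter 1: z = -1.5220 + 0.1660i, |z|^2 = 2.3440
Iter 2: z = 0.7669 + -0.3393i, |z|^2 = 0.7033
Iter 3: z = -1.0489 + -0.3544i, |z|^2 = 1.2259
Iter 4: z = -0.5473 + 0.9096i, |z|^2 = 1.1269
Iter 5: z = -2.0498 + -0.8297i, |z|^2 = 4.8900
Escaped at iteration 5

Answer: no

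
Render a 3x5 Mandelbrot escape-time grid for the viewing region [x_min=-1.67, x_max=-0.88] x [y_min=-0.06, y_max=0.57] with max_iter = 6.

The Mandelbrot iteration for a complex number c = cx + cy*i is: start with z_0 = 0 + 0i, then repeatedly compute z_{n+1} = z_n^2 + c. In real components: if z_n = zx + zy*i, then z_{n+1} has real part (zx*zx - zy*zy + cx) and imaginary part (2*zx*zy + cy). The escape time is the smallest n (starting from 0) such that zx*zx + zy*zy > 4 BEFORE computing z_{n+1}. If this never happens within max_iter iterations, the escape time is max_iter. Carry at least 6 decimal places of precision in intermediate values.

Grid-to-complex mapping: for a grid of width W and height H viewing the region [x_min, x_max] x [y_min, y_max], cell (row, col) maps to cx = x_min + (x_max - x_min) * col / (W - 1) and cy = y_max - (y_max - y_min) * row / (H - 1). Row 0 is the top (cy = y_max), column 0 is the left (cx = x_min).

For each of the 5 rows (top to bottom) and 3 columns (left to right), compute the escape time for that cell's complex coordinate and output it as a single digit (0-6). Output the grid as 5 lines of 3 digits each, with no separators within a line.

Answer: 335
366
466
666
666

Derivation:
(row=0, col=0): c = -1.6700 + 0.5700i → escape time 3
(row=0, col=1): c = -1.2750 + 0.5700i → escape time 3
(row=0, col=2): c = -0.8800 + 0.5700i → escape time 5
(row=1, col=0): c = -1.6700 + 0.4125i → escape time 3
(row=1, col=1): c = -1.2750 + 0.4125i → escape time 6
(row=1, col=2): c = -0.8800 + 0.4125i → escape time 6
(row=2, col=0): c = -1.6700 + 0.2550i → escape time 4
(row=2, col=1): c = -1.2750 + 0.2550i → escape time 6
(row=2, col=2): c = -0.8800 + 0.2550i → escape time 6
(row=3, col=0): c = -1.6700 + 0.0975i → escape time 6
(row=3, col=1): c = -1.2750 + 0.0975i → escape time 6
(row=3, col=2): c = -0.8800 + 0.0975i → escape time 6
(row=4, col=0): c = -1.6700 + -0.0600i → escape time 6
(row=4, col=1): c = -1.2750 + -0.0600i → escape time 6
(row=4, col=2): c = -0.8800 + -0.0600i → escape time 6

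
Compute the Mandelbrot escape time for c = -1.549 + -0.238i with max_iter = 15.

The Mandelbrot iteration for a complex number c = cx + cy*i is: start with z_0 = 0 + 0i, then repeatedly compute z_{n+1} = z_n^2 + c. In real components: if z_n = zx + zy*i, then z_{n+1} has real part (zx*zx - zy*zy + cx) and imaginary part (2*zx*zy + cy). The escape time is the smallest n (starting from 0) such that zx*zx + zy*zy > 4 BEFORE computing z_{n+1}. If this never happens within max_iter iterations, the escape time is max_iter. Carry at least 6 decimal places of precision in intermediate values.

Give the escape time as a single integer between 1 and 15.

z_0 = 0 + 0i, c = -1.5490 + -0.2380i
Iter 1: z = -1.5490 + -0.2380i, |z|^2 = 2.4560
Iter 2: z = 0.7938 + 0.4993i, |z|^2 = 0.8794
Iter 3: z = -1.1683 + 0.5547i, |z|^2 = 1.6725
Iter 4: z = -0.4918 + -1.5340i, |z|^2 = 2.5952
Iter 5: z = -3.6604 + 1.2709i, |z|^2 = 15.0139
Escaped at iteration 5

Answer: 5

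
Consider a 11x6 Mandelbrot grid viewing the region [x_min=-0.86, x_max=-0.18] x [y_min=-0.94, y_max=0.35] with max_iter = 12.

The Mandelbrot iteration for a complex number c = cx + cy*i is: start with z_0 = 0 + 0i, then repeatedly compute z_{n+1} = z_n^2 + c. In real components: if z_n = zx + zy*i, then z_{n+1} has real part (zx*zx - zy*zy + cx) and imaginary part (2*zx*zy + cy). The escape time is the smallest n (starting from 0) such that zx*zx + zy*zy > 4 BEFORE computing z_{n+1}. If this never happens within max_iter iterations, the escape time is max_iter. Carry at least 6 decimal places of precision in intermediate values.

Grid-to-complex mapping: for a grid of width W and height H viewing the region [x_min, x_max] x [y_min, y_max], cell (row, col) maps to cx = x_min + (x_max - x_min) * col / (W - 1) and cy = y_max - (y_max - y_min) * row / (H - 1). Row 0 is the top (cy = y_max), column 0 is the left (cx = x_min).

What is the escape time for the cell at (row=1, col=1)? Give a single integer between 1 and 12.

z_0 = 0 + 0i, c = -0.7920 + 0.0920i
Iter 1: z = -0.7920 + 0.0920i, |z|^2 = 0.6357
Iter 2: z = -0.1732 + -0.0537i, |z|^2 = 0.0329
Iter 3: z = -0.7649 + 0.1106i, |z|^2 = 0.5973
Iter 4: z = -0.2192 + -0.0772i, |z|^2 = 0.0540
Iter 5: z = -0.7499 + 0.1258i, |z|^2 = 0.5782
Iter 6: z = -0.2455 + -0.0967i, |z|^2 = 0.0696
Iter 7: z = -0.7411 + 0.1395i, |z|^2 = 0.5687
Iter 8: z = -0.2622 + -0.1148i, |z|^2 = 0.0819
Iter 9: z = -0.7364 + 0.1522i, |z|^2 = 0.5655
Iter 10: z = -0.2729 + -0.1321i, |z|^2 = 0.0919
Iter 11: z = -0.7350 + 0.1641i, |z|^2 = 0.5672

Answer: 12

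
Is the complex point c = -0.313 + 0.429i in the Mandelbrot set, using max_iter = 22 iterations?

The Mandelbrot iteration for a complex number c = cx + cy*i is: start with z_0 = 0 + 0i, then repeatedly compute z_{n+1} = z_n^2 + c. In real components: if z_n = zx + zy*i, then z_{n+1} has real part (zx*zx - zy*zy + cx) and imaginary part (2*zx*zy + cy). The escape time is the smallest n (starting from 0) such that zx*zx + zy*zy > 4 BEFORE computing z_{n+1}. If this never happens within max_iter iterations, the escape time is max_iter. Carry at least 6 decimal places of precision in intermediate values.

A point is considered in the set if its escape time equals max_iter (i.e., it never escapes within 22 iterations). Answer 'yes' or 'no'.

Answer: yes

Derivation:
z_0 = 0 + 0i, c = -0.3130 + 0.4290i
Iter 1: z = -0.3130 + 0.4290i, |z|^2 = 0.2820
Iter 2: z = -0.3991 + 0.1604i, |z|^2 = 0.1850
Iter 3: z = -0.1795 + 0.3009i, |z|^2 = 0.1228
Iter 4: z = -0.3714 + 0.3210i, |z|^2 = 0.2409
Iter 5: z = -0.2781 + 0.1906i, |z|^2 = 0.1137
Iter 6: z = -0.2720 + 0.3230i, |z|^2 = 0.1783
Iter 7: z = -0.3433 + 0.2533i, |z|^2 = 0.1820
Iter 8: z = -0.2593 + 0.2551i, |z|^2 = 0.1323
Iter 9: z = -0.3108 + 0.2967i, |z|^2 = 0.1847
Iter 10: z = -0.3044 + 0.2445i, |z|^2 = 0.1525
Iter 11: z = -0.2801 + 0.2801i, |z|^2 = 0.1569
Iter 12: z = -0.3130 + 0.2721i, |z|^2 = 0.1720
Iter 13: z = -0.2891 + 0.2587i, |z|^2 = 0.1505
Iter 14: z = -0.2964 + 0.2795i, |z|^2 = 0.1659
Iter 15: z = -0.3033 + 0.2634i, |z|^2 = 0.1613
Iter 16: z = -0.2904 + 0.2693i, |z|^2 = 0.1568
Iter 17: z = -0.3012 + 0.2726i, |z|^2 = 0.1650
Iter 18: z = -0.2966 + 0.2648i, |z|^2 = 0.1581
Iter 19: z = -0.2951 + 0.2719i, |z|^2 = 0.1610
Iter 20: z = -0.2998 + 0.2685i, |z|^2 = 0.1620
Iter 21: z = -0.2952 + 0.2680i, |z|^2 = 0.1590
Did not escape in 22 iterations → in set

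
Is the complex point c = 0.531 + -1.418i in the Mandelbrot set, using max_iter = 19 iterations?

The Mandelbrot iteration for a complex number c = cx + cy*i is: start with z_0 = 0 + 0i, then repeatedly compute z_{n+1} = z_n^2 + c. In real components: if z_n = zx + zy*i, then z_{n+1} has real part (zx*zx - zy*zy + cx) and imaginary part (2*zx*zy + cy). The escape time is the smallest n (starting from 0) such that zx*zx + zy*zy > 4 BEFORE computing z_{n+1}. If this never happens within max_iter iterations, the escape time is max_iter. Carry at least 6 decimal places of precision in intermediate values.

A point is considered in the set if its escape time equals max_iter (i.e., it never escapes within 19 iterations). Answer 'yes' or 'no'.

z_0 = 0 + 0i, c = 0.5310 + -1.4180i
Iter 1: z = 0.5310 + -1.4180i, |z|^2 = 2.2927
Iter 2: z = -1.1978 + -2.9239i, |z|^2 = 9.9839
Escaped at iteration 2

Answer: no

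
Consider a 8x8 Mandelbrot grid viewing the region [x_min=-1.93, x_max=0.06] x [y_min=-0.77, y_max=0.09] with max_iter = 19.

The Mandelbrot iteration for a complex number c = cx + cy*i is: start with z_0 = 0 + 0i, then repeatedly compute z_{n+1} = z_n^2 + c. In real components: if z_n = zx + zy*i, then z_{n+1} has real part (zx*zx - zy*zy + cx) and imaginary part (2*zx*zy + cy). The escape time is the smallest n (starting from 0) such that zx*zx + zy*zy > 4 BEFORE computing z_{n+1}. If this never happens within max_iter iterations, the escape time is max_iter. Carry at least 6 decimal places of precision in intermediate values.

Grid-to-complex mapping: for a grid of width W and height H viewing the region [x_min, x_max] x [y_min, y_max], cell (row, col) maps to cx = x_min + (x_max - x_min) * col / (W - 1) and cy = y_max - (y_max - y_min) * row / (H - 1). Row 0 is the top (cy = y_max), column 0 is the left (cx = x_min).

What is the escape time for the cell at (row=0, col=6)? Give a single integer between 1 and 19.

z_0 = 0 + 0i, c = -0.2243 + 0.0900i
Iter 1: z = -0.2243 + 0.0900i, |z|^2 = 0.0584
Iter 2: z = -0.1821 + 0.0496i, |z|^2 = 0.0356
Iter 3: z = -0.1936 + 0.0719i, |z|^2 = 0.0427
Iter 4: z = -0.1920 + 0.0622i, |z|^2 = 0.0407
Iter 5: z = -0.1913 + 0.0661i, |z|^2 = 0.0410
Iter 6: z = -0.1921 + 0.0647i, |z|^2 = 0.0411
Iter 7: z = -0.1916 + 0.0651i, |z|^2 = 0.0409
Iter 8: z = -0.1918 + 0.0650i, |z|^2 = 0.0410
Iter 9: z = -0.1917 + 0.0650i, |z|^2 = 0.0410
Iter 10: z = -0.1918 + 0.0651i, |z|^2 = 0.0410
Iter 11: z = -0.1917 + 0.0650i, |z|^2 = 0.0410
Iter 12: z = -0.1918 + 0.0651i, |z|^2 = 0.0410
Iter 13: z = -0.1917 + 0.0651i, |z|^2 = 0.0410
Iter 14: z = -0.1917 + 0.0651i, |z|^2 = 0.0410
Iter 15: z = -0.1917 + 0.0651i, |z|^2 = 0.0410
Iter 16: z = -0.1917 + 0.0651i, |z|^2 = 0.0410
Iter 17: z = -0.1917 + 0.0651i, |z|^2 = 0.0410
Iter 18: z = -0.1917 + 0.0651i, |z|^2 = 0.0410

Answer: 19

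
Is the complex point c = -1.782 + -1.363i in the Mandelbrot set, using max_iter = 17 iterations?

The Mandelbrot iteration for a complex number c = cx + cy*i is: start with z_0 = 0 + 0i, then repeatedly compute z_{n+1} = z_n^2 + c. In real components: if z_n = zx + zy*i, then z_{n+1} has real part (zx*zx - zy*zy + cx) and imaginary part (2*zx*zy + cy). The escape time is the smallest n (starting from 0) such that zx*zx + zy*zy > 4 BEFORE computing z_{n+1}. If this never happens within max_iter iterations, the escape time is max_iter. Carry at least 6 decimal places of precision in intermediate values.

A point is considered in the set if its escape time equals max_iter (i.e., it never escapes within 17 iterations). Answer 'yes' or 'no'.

z_0 = 0 + 0i, c = -1.7820 + -1.3630i
Iter 1: z = -1.7820 + -1.3630i, |z|^2 = 5.0333
Escaped at iteration 1

Answer: no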